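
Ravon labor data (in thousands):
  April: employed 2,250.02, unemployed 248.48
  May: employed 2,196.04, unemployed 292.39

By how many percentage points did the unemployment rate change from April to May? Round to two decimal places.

April: labor force = 2,250.02 + 248.48 = 2,498.50; u = 248.48/2,498.50 = 9.95%.
May: labor force = 2,196.04 + 292.39 = 2,488.43; u = 292.39/2,488.43 = 11.75%.
Change = 11.75% − 9.95% = +1.80 pp.

The unemployment rate changed by +1.80 percentage points.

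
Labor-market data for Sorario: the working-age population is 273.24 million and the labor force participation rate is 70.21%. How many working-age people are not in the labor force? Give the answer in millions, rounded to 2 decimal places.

About 81.40 million are not in the labor force.

Share not in the labor force = 1 − 0.7021 = 0.2979.
Not in labor force = 0.2979 × 273.24 ≈ 81.40 million.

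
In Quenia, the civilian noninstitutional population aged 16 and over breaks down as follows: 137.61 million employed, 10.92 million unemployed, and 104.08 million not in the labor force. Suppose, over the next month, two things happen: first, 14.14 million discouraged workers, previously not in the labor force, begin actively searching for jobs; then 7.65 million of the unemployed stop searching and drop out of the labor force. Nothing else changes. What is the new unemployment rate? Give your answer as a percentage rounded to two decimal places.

Initially, labor force = 137.61 + 10.92 = 148.53 million, so u = 10.92/148.53 = 7.35%.
After the first change, unemployed and labor force both rise by 14.14 → E = 137.61, U = 25.06, labor force = 162.67 million.
After the second change, unemployed and labor force both fall by 7.65 → E = 137.61, U = 17.41, labor force = 155.02 million.
New unemployment rate = 17.41 / 155.02 = 11.23%.

New unemployment rate ≈ 11.23%.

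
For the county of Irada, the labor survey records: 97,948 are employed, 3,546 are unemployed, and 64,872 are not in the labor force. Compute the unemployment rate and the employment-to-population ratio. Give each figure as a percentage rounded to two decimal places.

Labor force = employed + unemployed = 97,948 + 3,546 = 101,494.
Working-age population = 101,494 + 64,872 = 166,366.
Unemployment rate = 3,546 / 101,494 = 3.49%.
Employment-population ratio = 97,948 / 166,366 = 58.88%.

Unemployment rate ≈ 3.49%; employment-population ratio ≈ 58.88%.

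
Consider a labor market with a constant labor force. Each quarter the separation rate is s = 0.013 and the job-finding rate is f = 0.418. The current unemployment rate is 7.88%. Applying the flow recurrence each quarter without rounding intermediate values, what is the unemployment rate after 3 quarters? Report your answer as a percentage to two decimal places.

With a fixed labor force, u_{t+1} = u_t + s·(1−u_t) − f·u_t = u_t·(1−s−f) + s.
Here 1−s−f = 0.569 and s = 0.013.
u_1 = 0.078800 × 0.569 + 0.013 = 0.057837.
u_2 = 0.057837 × 0.569 + 0.013 = 0.045909.
u_3 = 0.045909 × 0.569 + 0.013 = 0.039122.

Unemployment rate after three quarters ≈ 3.91%.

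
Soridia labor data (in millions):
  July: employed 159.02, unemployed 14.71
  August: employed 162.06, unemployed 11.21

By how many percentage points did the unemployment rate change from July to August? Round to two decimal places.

July: labor force = 159.02 + 14.71 = 173.73; u = 14.71/173.73 = 8.47%.
August: labor force = 162.06 + 11.21 = 173.27; u = 11.21/173.27 = 6.47%.
Change = 6.47% − 8.47% = −2.00 pp.

The unemployment rate changed by −2.00 percentage points.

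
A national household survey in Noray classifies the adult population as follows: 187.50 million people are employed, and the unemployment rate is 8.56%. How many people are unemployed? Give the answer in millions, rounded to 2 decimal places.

About 17.55 million are unemployed.

Let U be the number unemployed. The labor force is E + U, and U/(E+U) = 0.0856.
So U = 0.0856 × 187.50 / (1 − 0.0856) = 16.0500 / 0.9144 ≈ 17.55 million.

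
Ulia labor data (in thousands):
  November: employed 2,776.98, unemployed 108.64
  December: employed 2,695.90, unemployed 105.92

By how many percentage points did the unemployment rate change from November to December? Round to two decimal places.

The unemployment rate changed by +0.02 percentage points.

November: labor force = 2,776.98 + 108.64 = 2,885.62; u = 108.64/2,885.62 = 3.76%.
December: labor force = 2,695.90 + 105.92 = 2,801.82; u = 105.92/2,801.82 = 3.78%.
Change = 3.78% − 3.76% = +0.02 pp.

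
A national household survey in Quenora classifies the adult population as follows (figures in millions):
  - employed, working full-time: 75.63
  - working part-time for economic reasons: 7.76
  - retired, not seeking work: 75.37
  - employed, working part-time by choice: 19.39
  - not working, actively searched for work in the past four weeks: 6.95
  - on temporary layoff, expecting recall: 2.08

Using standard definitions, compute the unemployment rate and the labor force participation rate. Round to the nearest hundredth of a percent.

Unemployment rate ≈ 8.08%; labor force participation rate ≈ 59.73%.

Employed = 75.63 + 7.76 + 19.39 = 102.78 million (anyone who worked, including part-time for economic reasons, counts as employed).
Unemployed = 6.95 + 2.08 = 9.03 million (jobless and actively searching, or on temporary layoff).
Labor force = 102.78 + 9.03 = 111.81 million.
Not in labor force = 75.37 million (those not working and not actively searching are outside the labor force).
Civilian working-age population = 111.81 + 75.37 = 187.18 million.
Unemployment rate = 9.03 / 111.81 = 8.08%.
Labor force participation rate = 111.81 / 187.18 = 59.73%.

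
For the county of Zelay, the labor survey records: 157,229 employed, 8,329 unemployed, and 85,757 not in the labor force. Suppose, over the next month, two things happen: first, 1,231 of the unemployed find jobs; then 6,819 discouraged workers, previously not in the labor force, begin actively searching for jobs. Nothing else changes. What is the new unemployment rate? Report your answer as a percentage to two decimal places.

Initially, labor force = 157,229 + 8,329 = 165,558, so u = 8,329/165,558 = 5.03%.
After the first change, unemployed falls and employed rises by 1,231; labor force unchanged → E = 158,460, U = 7,098, labor force = 165,558.
After the second change, unemployed and labor force both rise by 6,819 → E = 158,460, U = 13,917, labor force = 172,377.
New unemployment rate = 13,917 / 172,377 = 8.07%.

New unemployment rate ≈ 8.07%.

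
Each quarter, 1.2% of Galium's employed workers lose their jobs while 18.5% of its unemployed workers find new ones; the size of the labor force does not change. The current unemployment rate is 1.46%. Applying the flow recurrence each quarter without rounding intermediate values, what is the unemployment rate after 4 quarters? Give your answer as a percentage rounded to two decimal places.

With a fixed labor force, u_{t+1} = u_t + s·(1−u_t) − f·u_t = u_t·(1−s−f) + s.
Here 1−s−f = 0.803 and s = 0.012.
u_1 = 0.014600 × 0.803 + 0.012 = 0.023724.
u_2 = 0.023724 × 0.803 + 0.012 = 0.031050.
u_3 = 0.031050 × 0.803 + 0.012 = 0.036933.
u_4 = 0.036933 × 0.803 + 0.012 = 0.041657.

Unemployment rate after four quarters ≈ 4.17%.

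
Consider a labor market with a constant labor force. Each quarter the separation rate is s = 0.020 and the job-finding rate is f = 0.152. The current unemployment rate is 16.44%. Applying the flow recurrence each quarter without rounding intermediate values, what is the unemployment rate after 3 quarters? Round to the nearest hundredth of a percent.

With a fixed labor force, u_{t+1} = u_t + s·(1−u_t) − f·u_t = u_t·(1−s−f) + s.
Here 1−s−f = 0.828 and s = 0.020.
u_1 = 0.164400 × 0.828 + 0.020 = 0.156123.
u_2 = 0.156123 × 0.828 + 0.020 = 0.149270.
u_3 = 0.149270 × 0.828 + 0.020 = 0.143596.

Unemployment rate after three quarters ≈ 14.36%.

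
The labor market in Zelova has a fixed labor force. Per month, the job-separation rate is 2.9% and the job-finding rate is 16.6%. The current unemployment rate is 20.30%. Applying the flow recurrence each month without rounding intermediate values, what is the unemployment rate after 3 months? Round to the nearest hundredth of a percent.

Unemployment rate after three months ≈ 17.70%.

With a fixed labor force, u_{t+1} = u_t + s·(1−u_t) − f·u_t = u_t·(1−s−f) + s.
Here 1−s−f = 0.805 and s = 0.029.
u_1 = 0.203000 × 0.805 + 0.029 = 0.192415.
u_2 = 0.192415 × 0.805 + 0.029 = 0.183894.
u_3 = 0.183894 × 0.805 + 0.029 = 0.177035.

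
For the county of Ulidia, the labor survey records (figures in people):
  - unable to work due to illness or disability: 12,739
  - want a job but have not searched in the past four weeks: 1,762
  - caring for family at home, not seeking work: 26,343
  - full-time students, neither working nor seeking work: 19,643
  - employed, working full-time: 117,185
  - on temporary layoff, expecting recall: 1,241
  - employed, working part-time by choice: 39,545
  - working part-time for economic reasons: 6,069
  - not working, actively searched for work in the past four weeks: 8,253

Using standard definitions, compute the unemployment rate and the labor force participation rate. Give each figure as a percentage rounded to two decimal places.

Employed = 117,185 + 39,545 + 6,069 = 162,799 (anyone who worked, including part-time for economic reasons, counts as employed).
Unemployed = 1,241 + 8,253 = 9,494 (jobless and actively searching, or on temporary layoff).
Labor force = 162,799 + 9,494 = 172,293.
Not in labor force = 12,739 + 1,762 + 26,343 + 19,643 = 60,487 (those not working and not actively searching are outside the labor force — including those who want a job but have given up searching).
Civilian working-age population = 172,293 + 60,487 = 232,780.
Unemployment rate = 9,494 / 172,293 = 5.51%.
Labor force participation rate = 172,293 / 232,780 = 74.02%.

Unemployment rate ≈ 5.51%; labor force participation rate ≈ 74.02%.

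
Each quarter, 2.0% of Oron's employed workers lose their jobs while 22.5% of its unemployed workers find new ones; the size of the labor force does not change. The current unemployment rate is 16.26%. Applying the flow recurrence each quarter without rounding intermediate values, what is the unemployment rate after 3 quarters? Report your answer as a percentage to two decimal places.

Unemployment rate after three quarters ≈ 11.65%.

With a fixed labor force, u_{t+1} = u_t + s·(1−u_t) − f·u_t = u_t·(1−s−f) + s.
Here 1−s−f = 0.755 and s = 0.020.
u_1 = 0.162600 × 0.755 + 0.020 = 0.142763.
u_2 = 0.142763 × 0.755 + 0.020 = 0.127786.
u_3 = 0.127786 × 0.755 + 0.020 = 0.116478.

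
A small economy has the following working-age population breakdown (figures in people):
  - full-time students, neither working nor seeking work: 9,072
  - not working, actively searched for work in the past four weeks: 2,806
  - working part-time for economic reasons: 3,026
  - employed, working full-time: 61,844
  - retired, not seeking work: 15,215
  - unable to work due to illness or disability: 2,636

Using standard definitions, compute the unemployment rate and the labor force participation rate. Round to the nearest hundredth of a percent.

Employed = 3,026 + 61,844 = 64,870 (anyone who worked, including part-time for economic reasons, counts as employed).
Unemployed = 2,806.
Labor force = 64,870 + 2,806 = 67,676.
Not in labor force = 9,072 + 15,215 + 2,636 = 26,923 (those not working and not actively searching are outside the labor force).
Civilian working-age population = 67,676 + 26,923 = 94,599.
Unemployment rate = 2,806 / 67,676 = 4.15%.
Labor force participation rate = 67,676 / 94,599 = 71.54%.

Unemployment rate ≈ 4.15%; labor force participation rate ≈ 71.54%.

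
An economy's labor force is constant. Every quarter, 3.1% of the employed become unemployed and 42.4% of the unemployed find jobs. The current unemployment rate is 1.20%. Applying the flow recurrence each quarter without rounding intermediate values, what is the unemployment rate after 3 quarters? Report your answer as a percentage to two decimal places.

With a fixed labor force, u_{t+1} = u_t + s·(1−u_t) − f·u_t = u_t·(1−s−f) + s.
Here 1−s−f = 0.545 and s = 0.031.
u_1 = 0.012000 × 0.545 + 0.031 = 0.037540.
u_2 = 0.037540 × 0.545 + 0.031 = 0.051459.
u_3 = 0.051459 × 0.545 + 0.031 = 0.059045.

Unemployment rate after three quarters ≈ 5.90%.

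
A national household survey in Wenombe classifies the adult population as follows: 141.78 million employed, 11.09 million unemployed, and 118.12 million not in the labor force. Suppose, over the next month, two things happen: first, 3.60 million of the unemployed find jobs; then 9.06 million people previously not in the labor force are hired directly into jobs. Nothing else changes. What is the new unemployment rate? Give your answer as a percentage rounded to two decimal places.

Initially, labor force = 141.78 + 11.09 = 152.87 million, so u = 11.09/152.87 = 7.25%.
After the first change, unemployed falls and employed rises by 3.60; labor force unchanged → E = 145.38, U = 7.49, labor force = 152.87 million.
After the second change, employed and labor force both rise by 9.06; unemployed unchanged → E = 154.44, U = 7.49, labor force = 161.93 million.
New unemployment rate = 7.49 / 161.93 = 4.63%.

New unemployment rate ≈ 4.63%.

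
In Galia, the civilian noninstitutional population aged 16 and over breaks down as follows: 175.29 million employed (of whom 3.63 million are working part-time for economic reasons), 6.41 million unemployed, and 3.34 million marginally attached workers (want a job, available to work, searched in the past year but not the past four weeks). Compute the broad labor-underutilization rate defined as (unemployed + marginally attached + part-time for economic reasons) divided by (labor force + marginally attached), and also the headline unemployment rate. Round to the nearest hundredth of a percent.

Labor force = 175.29 + 6.41 = 181.70 million.
Numerator = 6.41 + 3.34 + 3.63 = 13.38 million.
Denominator = 181.70 + 3.34 = 185.04 million.
Broad rate = 13.38 / 185.04 = 7.23%.
Headline unemployment rate = 6.41 / 181.70 = 3.53%.

Broad underutilization rate ≈ 7.23%; headline unemployment rate ≈ 3.53%.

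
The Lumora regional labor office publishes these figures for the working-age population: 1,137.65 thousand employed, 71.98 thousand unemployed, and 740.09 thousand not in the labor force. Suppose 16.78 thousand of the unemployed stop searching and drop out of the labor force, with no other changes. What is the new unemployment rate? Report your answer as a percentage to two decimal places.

New unemployment rate ≈ 4.63%.

Initially, labor force = 1,137.65 + 71.98 = 1,209.63 thousand, so u = 71.98/1,209.63 = 5.95%.
After the change, unemployed and labor force both fall by 16.78 → E = 1,137.65, U = 55.20, labor force = 1,192.85 thousand.
New unemployment rate = 55.20 / 1,192.85 = 4.63%.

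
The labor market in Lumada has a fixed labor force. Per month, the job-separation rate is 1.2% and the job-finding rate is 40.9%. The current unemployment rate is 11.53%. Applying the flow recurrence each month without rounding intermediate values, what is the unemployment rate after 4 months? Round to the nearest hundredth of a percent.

Unemployment rate after four months ≈ 3.83%.

With a fixed labor force, u_{t+1} = u_t + s·(1−u_t) − f·u_t = u_t·(1−s−f) + s.
Here 1−s−f = 0.579 and s = 0.012.
u_1 = 0.115300 × 0.579 + 0.012 = 0.078759.
u_2 = 0.078759 × 0.579 + 0.012 = 0.057601.
u_3 = 0.057601 × 0.579 + 0.012 = 0.045351.
u_4 = 0.045351 × 0.579 + 0.012 = 0.038258.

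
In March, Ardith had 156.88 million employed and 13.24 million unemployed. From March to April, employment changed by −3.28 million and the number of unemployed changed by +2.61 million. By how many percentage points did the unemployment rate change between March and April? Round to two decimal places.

The unemployment rate changed by +1.57 percentage points.

March: labor force = 156.88 + 13.24 = 170.12; u = 13.24/170.12 = 7.78%.
April: labor force = 153.60 + 15.85 = 169.45; u = 15.85/169.45 = 9.35%.
Change = 9.35% − 7.78% = +1.57 pp.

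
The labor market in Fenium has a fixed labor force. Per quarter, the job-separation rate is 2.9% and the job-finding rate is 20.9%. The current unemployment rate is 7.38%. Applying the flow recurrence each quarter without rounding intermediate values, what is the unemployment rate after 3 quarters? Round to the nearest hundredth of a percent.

With a fixed labor force, u_{t+1} = u_t + s·(1−u_t) − f·u_t = u_t·(1−s−f) + s.
Here 1−s−f = 0.762 and s = 0.029.
u_1 = 0.073800 × 0.762 + 0.029 = 0.085236.
u_2 = 0.085236 × 0.762 + 0.029 = 0.093950.
u_3 = 0.093950 × 0.762 + 0.029 = 0.100590.

Unemployment rate after three quarters ≈ 10.06%.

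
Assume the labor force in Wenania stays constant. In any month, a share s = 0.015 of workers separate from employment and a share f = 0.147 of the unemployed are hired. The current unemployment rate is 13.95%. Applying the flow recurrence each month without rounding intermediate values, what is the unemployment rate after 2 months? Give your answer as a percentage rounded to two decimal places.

With a fixed labor force, u_{t+1} = u_t + s·(1−u_t) − f·u_t = u_t·(1−s−f) + s.
Here 1−s−f = 0.838 and s = 0.015.
u_1 = 0.139500 × 0.838 + 0.015 = 0.131901.
u_2 = 0.131901 × 0.838 + 0.015 = 0.125533.

Unemployment rate after two months ≈ 12.55%.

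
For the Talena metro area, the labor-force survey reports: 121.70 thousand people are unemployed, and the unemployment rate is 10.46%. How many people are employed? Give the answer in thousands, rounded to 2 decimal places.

About 1,041.78 thousand are employed.

Labor force = U / u = 121.70 / 0.1046 ≈ 1,163.48 thousand.
Employed = labor force − unemployed = 1,163.48 − 121.70 = 1,041.78 thousand.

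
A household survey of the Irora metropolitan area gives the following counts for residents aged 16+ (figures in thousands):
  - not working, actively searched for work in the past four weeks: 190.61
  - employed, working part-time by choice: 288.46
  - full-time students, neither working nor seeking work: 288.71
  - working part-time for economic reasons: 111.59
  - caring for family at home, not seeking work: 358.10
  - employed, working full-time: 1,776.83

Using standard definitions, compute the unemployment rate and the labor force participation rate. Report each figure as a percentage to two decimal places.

Unemployment rate ≈ 8.05%; labor force participation rate ≈ 78.54%.

Employed = 288.46 + 111.59 + 1,776.83 = 2,176.88 thousand (anyone who worked, including part-time for economic reasons, counts as employed).
Unemployed = 190.61 thousand.
Labor force = 2,176.88 + 190.61 = 2,367.49 thousand.
Not in labor force = 288.71 + 358.10 = 646.81 thousand (those not working and not actively searching are outside the labor force).
Civilian working-age population = 2,367.49 + 646.81 = 3,014.30 thousand.
Unemployment rate = 190.61 / 2,367.49 = 8.05%.
Labor force participation rate = 2,367.49 / 3,014.30 = 78.54%.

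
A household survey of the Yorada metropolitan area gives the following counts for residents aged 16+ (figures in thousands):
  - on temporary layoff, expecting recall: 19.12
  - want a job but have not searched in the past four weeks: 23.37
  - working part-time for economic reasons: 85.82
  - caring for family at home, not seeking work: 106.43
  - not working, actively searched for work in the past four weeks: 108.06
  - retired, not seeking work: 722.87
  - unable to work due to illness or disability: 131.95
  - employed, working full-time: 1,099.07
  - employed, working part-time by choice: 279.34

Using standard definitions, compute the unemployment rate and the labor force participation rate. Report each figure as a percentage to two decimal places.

Unemployment rate ≈ 7.99%; labor force participation rate ≈ 61.78%.

Employed = 85.82 + 1,099.07 + 279.34 = 1,464.23 thousand (anyone who worked, including part-time for economic reasons, counts as employed).
Unemployed = 19.12 + 108.06 = 127.18 thousand (jobless and actively searching, or on temporary layoff).
Labor force = 1,464.23 + 127.18 = 1,591.41 thousand.
Not in labor force = 23.37 + 106.43 + 722.87 + 131.95 = 984.62 thousand (those not working and not actively searching are outside the labor force — including those who want a job but have given up searching).
Civilian working-age population = 1,591.41 + 984.62 = 2,576.03 thousand.
Unemployment rate = 127.18 / 1,591.41 = 7.99%.
Labor force participation rate = 1,591.41 / 2,576.03 = 61.78%.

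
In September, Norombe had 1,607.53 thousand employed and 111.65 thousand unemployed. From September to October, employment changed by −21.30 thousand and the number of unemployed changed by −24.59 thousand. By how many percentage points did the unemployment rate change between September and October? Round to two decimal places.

The unemployment rate changed by −1.29 percentage points.

September: labor force = 1,607.53 + 111.65 = 1,719.18; u = 111.65/1,719.18 = 6.49%.
October: labor force = 1,586.23 + 87.06 = 1,673.29; u = 87.06/1,673.29 = 5.20%.
Change = 5.20% − 6.49% = −1.29 pp.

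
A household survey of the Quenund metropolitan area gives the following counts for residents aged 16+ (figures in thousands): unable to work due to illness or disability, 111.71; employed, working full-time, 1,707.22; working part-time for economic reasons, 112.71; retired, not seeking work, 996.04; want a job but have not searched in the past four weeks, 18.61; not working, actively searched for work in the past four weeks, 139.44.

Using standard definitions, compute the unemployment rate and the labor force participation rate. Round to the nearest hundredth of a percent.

Employed = 1,707.22 + 112.71 = 1,819.93 thousand (anyone who worked, including part-time for economic reasons, counts as employed).
Unemployed = 139.44 thousand.
Labor force = 1,819.93 + 139.44 = 1,959.37 thousand.
Not in labor force = 111.71 + 996.04 + 18.61 = 1,126.36 thousand (those not working and not actively searching are outside the labor force — including those who want a job but have given up searching).
Civilian working-age population = 1,959.37 + 1,126.36 = 3,085.73 thousand.
Unemployment rate = 139.44 / 1,959.37 = 7.12%.
Labor force participation rate = 1,959.37 / 3,085.73 = 63.50%.

Unemployment rate ≈ 7.12%; labor force participation rate ≈ 63.50%.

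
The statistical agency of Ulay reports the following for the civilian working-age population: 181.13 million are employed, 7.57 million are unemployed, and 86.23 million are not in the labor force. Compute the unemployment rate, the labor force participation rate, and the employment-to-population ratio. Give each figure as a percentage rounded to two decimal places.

Labor force = employed + unemployed = 181.13 + 7.57 = 188.70 million.
Working-age population = 188.70 + 86.23 = 274.93 million.
Unemployment rate = 7.57 / 188.70 = 4.01%.
Labor force participation rate = 188.70 / 274.93 = 68.64%.
Employment-population ratio = 181.13 / 274.93 = 65.88%.

Unemployment rate ≈ 4.01%; labor force participation rate ≈ 68.64%; employment-population ratio ≈ 65.88%.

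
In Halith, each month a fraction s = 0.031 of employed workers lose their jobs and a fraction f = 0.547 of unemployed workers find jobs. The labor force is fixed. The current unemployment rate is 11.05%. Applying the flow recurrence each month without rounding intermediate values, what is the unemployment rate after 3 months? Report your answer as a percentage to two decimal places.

With a fixed labor force, u_{t+1} = u_t + s·(1−u_t) − f·u_t = u_t·(1−s−f) + s.
Here 1−s−f = 0.422 and s = 0.031.
u_1 = 0.110500 × 0.422 + 0.031 = 0.077631.
u_2 = 0.077631 × 0.422 + 0.031 = 0.063760.
u_3 = 0.063760 × 0.422 + 0.031 = 0.057907.

Unemployment rate after three months ≈ 5.79%.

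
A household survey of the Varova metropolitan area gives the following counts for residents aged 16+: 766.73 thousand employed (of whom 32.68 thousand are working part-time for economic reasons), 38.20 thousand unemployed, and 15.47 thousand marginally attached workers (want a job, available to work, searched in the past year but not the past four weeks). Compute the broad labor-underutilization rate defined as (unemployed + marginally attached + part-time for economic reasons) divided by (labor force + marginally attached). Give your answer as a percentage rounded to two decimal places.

Broad underutilization rate ≈ 10.53%.

Labor force = 766.73 + 38.20 = 804.93 thousand.
Numerator = 38.20 + 15.47 + 32.68 = 86.35 thousand.
Denominator = 804.93 + 15.47 = 820.40 thousand.
Broad rate = 86.35 / 820.40 = 10.53%.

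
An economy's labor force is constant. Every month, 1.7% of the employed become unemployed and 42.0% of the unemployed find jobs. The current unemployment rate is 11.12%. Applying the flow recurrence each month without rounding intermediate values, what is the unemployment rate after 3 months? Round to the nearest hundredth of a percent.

With a fixed labor force, u_{t+1} = u_t + s·(1−u_t) − f·u_t = u_t·(1−s−f) + s.
Here 1−s−f = 0.563 and s = 0.017.
u_1 = 0.111200 × 0.563 + 0.017 = 0.079606.
u_2 = 0.079606 × 0.563 + 0.017 = 0.061818.
u_3 = 0.061818 × 0.563 + 0.017 = 0.051804.

Unemployment rate after three months ≈ 5.18%.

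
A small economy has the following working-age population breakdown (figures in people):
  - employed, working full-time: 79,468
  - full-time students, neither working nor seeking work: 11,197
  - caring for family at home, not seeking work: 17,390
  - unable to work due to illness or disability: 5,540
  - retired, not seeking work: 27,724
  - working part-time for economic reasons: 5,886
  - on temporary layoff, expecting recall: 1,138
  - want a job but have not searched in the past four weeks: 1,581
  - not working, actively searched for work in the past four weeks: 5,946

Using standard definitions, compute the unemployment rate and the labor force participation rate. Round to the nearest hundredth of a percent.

Unemployment rate ≈ 7.66%; labor force participation rate ≈ 59.30%.

Employed = 79,468 + 5,886 = 85,354 (anyone who worked, including part-time for economic reasons, counts as employed).
Unemployed = 1,138 + 5,946 = 7,084 (jobless and actively searching, or on temporary layoff).
Labor force = 85,354 + 7,084 = 92,438.
Not in labor force = 11,197 + 17,390 + 5,540 + 27,724 + 1,581 = 63,432 (those not working and not actively searching are outside the labor force — including those who want a job but have given up searching).
Civilian working-age population = 92,438 + 63,432 = 155,870.
Unemployment rate = 7,084 / 92,438 = 7.66%.
Labor force participation rate = 92,438 / 155,870 = 59.30%.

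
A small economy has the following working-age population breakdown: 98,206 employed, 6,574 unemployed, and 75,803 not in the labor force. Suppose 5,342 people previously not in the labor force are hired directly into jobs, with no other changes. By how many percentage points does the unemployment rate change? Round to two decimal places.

The unemployment rate changes by −0.30 percentage points.

Initially, labor force = 98,206 + 6,574 = 104,780, so u = 6,574/104,780 = 6.27%.
After the change, employed and labor force both rise by 5,342; unemployed unchanged → E = 103,548, U = 6,574, labor force = 110,122.
New unemployment rate = 6,574 / 110,122 = 5.97%.
Change = 5.97% − 6.27% = −0.30 percentage points.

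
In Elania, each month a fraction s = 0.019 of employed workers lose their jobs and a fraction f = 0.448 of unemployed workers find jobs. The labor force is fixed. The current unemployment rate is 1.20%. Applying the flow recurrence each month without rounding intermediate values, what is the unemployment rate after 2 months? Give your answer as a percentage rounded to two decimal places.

With a fixed labor force, u_{t+1} = u_t + s·(1−u_t) − f·u_t = u_t·(1−s−f) + s.
Here 1−s−f = 0.533 and s = 0.019.
u_1 = 0.012000 × 0.533 + 0.019 = 0.025396.
u_2 = 0.025396 × 0.533 + 0.019 = 0.032536.

Unemployment rate after two months ≈ 3.25%.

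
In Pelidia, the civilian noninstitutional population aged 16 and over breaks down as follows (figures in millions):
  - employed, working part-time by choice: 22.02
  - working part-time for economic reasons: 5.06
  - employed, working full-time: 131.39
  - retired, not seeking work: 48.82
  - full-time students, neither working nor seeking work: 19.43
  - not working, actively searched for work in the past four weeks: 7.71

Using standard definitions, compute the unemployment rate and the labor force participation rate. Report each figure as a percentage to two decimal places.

Unemployment rate ≈ 4.64%; labor force participation rate ≈ 70.89%.

Employed = 22.02 + 5.06 + 131.39 = 158.47 million (anyone who worked, including part-time for economic reasons, counts as employed).
Unemployed = 7.71 million.
Labor force = 158.47 + 7.71 = 166.18 million.
Not in labor force = 48.82 + 19.43 = 68.25 million (those not working and not actively searching are outside the labor force).
Civilian working-age population = 166.18 + 68.25 = 234.43 million.
Unemployment rate = 7.71 / 166.18 = 4.64%.
Labor force participation rate = 166.18 / 234.43 = 70.89%.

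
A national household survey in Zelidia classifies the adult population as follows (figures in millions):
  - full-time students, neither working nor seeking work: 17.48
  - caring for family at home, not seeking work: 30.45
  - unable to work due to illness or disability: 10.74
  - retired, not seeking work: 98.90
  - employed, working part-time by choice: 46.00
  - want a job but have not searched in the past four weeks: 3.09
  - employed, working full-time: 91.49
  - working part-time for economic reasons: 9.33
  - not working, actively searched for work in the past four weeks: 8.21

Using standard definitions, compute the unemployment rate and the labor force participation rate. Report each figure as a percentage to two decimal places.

Unemployment rate ≈ 5.30%; labor force participation rate ≈ 49.11%.

Employed = 46.00 + 91.49 + 9.33 = 146.82 million (anyone who worked, including part-time for economic reasons, counts as employed).
Unemployed = 8.21 million.
Labor force = 146.82 + 8.21 = 155.03 million.
Not in labor force = 17.48 + 30.45 + 10.74 + 98.90 + 3.09 = 160.66 million (those not working and not actively searching are outside the labor force — including those who want a job but have given up searching).
Civilian working-age population = 155.03 + 160.66 = 315.69 million.
Unemployment rate = 8.21 / 155.03 = 5.30%.
Labor force participation rate = 155.03 / 315.69 = 49.11%.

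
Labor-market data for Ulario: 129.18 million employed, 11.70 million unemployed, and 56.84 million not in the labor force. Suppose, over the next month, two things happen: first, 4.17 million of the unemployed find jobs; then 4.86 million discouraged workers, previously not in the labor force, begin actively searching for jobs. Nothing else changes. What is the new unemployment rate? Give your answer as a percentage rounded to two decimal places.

Initially, labor force = 129.18 + 11.70 = 140.88 million, so u = 11.70/140.88 = 8.30%.
After the first change, unemployed falls and employed rises by 4.17; labor force unchanged → E = 133.35, U = 7.53, labor force = 140.88 million.
After the second change, unemployed and labor force both rise by 4.86 → E = 133.35, U = 12.39, labor force = 145.74 million.
New unemployment rate = 12.39 / 145.74 = 8.50%.

New unemployment rate ≈ 8.50%.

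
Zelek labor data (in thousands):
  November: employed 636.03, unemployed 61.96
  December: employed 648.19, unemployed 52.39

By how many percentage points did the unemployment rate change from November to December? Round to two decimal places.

November: labor force = 636.03 + 61.96 = 697.99; u = 61.96/697.99 = 8.88%.
December: labor force = 648.19 + 52.39 = 700.58; u = 52.39/700.58 = 7.48%.
Change = 7.48% − 8.88% = −1.40 pp.

The unemployment rate changed by −1.40 percentage points.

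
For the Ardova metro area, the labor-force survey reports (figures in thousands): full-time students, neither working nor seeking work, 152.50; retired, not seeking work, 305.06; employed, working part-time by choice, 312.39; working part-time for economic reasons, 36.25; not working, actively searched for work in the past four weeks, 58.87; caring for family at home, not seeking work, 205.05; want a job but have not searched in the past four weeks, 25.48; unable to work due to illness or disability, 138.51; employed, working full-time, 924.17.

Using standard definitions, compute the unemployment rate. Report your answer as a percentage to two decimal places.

Employed = 312.39 + 36.25 + 924.17 = 1,272.81 thousand (anyone who worked, including part-time for economic reasons, counts as employed).
Unemployed = 58.87 thousand.
Labor force = 1,272.81 + 58.87 = 1,331.68 thousand.
Unemployment rate = 58.87 / 1,331.68 = 4.42%.

Unemployment rate ≈ 4.42%.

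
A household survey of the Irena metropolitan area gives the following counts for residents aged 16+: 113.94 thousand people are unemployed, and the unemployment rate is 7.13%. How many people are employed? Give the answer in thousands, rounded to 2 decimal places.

About 1,484.10 thousand are employed.

Labor force = U / u = 113.94 / 0.0713 ≈ 1,598.04 thousand.
Employed = labor force − unemployed = 1,598.04 − 113.94 = 1,484.10 thousand.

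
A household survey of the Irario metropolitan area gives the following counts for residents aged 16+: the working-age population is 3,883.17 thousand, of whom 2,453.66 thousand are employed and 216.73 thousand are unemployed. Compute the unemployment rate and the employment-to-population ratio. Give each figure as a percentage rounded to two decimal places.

Unemployment rate ≈ 8.12%; employment-population ratio ≈ 63.19%.

Labor force = employed + unemployed = 2,453.66 + 216.73 = 2,670.39 thousand.
Unemployment rate = 216.73 / 2,670.39 = 8.12%.
Employment-population ratio = 2,453.66 / 3,883.17 = 63.19%.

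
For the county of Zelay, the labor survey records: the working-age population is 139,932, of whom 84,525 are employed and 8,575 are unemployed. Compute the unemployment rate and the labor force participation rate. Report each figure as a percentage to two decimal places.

Unemployment rate ≈ 9.21%; labor force participation rate ≈ 66.53%.

Labor force = employed + unemployed = 84,525 + 8,575 = 93,100.
Unemployment rate = 8,575 / 93,100 = 9.21%.
Labor force participation rate = 93,100 / 139,932 = 66.53%.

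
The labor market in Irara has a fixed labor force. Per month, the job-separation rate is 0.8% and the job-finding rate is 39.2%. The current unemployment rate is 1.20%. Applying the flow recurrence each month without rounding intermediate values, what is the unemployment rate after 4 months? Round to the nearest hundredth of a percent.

Unemployment rate after four months ≈ 1.90%.

With a fixed labor force, u_{t+1} = u_t + s·(1−u_t) − f·u_t = u_t·(1−s−f) + s.
Here 1−s−f = 0.600 and s = 0.008.
u_1 = 0.012000 × 0.600 + 0.008 = 0.015200.
u_2 = 0.015200 × 0.600 + 0.008 = 0.017120.
u_3 = 0.017120 × 0.600 + 0.008 = 0.018272.
u_4 = 0.018272 × 0.600 + 0.008 = 0.018963.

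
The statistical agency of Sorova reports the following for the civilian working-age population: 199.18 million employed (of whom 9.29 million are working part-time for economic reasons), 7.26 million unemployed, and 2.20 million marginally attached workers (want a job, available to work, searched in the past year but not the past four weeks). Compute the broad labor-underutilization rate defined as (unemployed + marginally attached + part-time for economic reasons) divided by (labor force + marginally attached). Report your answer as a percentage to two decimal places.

Broad underutilization rate ≈ 8.99%.

Labor force = 199.18 + 7.26 = 206.44 million.
Numerator = 7.26 + 2.20 + 9.29 = 18.75 million.
Denominator = 206.44 + 2.20 = 208.64 million.
Broad rate = 18.75 / 208.64 = 8.99%.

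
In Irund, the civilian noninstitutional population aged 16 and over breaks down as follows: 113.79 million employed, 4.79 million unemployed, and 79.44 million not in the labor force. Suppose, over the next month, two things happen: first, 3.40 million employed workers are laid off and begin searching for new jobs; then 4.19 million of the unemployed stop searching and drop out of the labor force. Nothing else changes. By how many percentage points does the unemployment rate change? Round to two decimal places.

Initially, labor force = 113.79 + 4.79 = 118.58 million, so u = 4.79/118.58 = 4.04%.
After the first change, employed falls and unemployed rises by 3.40; labor force unchanged → E = 110.39, U = 8.19, labor force = 118.58 million.
After the second change, unemployed and labor force both fall by 4.19 → E = 110.39, U = 4.00, labor force = 114.39 million.
New unemployment rate = 4.00 / 114.39 = 3.50%.
Change = 3.50% − 4.04% = −0.54 percentage points.

The unemployment rate changes by −0.54 percentage points.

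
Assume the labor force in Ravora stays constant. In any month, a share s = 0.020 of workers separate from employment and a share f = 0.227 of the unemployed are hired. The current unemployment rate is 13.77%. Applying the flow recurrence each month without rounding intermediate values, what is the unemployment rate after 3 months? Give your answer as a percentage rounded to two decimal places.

Unemployment rate after three months ≈ 10.52%.

With a fixed labor force, u_{t+1} = u_t + s·(1−u_t) − f·u_t = u_t·(1−s−f) + s.
Here 1−s−f = 0.753 and s = 0.020.
u_1 = 0.137700 × 0.753 + 0.020 = 0.123688.
u_2 = 0.123688 × 0.753 + 0.020 = 0.113137.
u_3 = 0.113137 × 0.753 + 0.020 = 0.105192.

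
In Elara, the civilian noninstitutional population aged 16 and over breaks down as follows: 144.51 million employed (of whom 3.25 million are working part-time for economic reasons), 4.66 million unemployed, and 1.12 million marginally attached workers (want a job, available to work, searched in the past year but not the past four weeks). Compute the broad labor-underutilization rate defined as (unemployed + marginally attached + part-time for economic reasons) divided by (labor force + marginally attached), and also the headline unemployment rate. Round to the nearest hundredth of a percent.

Broad underutilization rate ≈ 6.01%; headline unemployment rate ≈ 3.12%.

Labor force = 144.51 + 4.66 = 149.17 million.
Numerator = 4.66 + 1.12 + 3.25 = 9.03 million.
Denominator = 149.17 + 1.12 = 150.29 million.
Broad rate = 9.03 / 150.29 = 6.01%.
Headline unemployment rate = 4.66 / 149.17 = 3.12%.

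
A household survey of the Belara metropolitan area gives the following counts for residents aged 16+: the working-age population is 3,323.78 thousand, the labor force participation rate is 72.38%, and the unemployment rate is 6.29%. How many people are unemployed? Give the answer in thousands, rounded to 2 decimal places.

About 151.32 thousand are unemployed.

Labor force = 0.7238 × 3,323.78 = 2,405.75 thousand.
Unemployed = 0.0629 × 2,405.75 ≈ 151.32 thousand.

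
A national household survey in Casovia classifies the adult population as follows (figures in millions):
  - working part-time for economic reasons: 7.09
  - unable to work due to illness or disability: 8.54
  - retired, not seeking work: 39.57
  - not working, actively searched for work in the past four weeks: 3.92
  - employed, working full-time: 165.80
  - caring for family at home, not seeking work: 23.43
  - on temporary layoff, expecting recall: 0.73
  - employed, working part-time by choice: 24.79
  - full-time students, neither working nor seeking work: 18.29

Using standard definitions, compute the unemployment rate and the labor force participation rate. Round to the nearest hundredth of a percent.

Employed = 7.09 + 165.80 + 24.79 = 197.68 million (anyone who worked, including part-time for economic reasons, counts as employed).
Unemployed = 3.92 + 0.73 = 4.65 million (jobless and actively searching, or on temporary layoff).
Labor force = 197.68 + 4.65 = 202.33 million.
Not in labor force = 8.54 + 39.57 + 23.43 + 18.29 = 89.83 million (those not working and not actively searching are outside the labor force).
Civilian working-age population = 202.33 + 89.83 = 292.16 million.
Unemployment rate = 4.65 / 202.33 = 2.30%.
Labor force participation rate = 202.33 / 292.16 = 69.25%.

Unemployment rate ≈ 2.30%; labor force participation rate ≈ 69.25%.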